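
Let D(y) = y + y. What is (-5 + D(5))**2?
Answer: 25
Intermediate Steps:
D(y) = 2*y
(-5 + D(5))**2 = (-5 + 2*5)**2 = (-5 + 10)**2 = 5**2 = 25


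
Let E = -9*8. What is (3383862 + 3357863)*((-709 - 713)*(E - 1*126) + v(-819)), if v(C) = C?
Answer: 1892651651325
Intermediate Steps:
E = -72
(3383862 + 3357863)*((-709 - 713)*(E - 1*126) + v(-819)) = (3383862 + 3357863)*((-709 - 713)*(-72 - 1*126) - 819) = 6741725*(-1422*(-72 - 126) - 819) = 6741725*(-1422*(-198) - 819) = 6741725*(281556 - 819) = 6741725*280737 = 1892651651325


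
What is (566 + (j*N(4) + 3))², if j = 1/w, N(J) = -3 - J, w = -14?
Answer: 1297321/4 ≈ 3.2433e+5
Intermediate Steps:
j = -1/14 (j = 1/(-14) = -1/14 ≈ -0.071429)
(566 + (j*N(4) + 3))² = (566 + (-(-3 - 1*4)/14 + 3))² = (566 + (-(-3 - 4)/14 + 3))² = (566 + (-1/14*(-7) + 3))² = (566 + (½ + 3))² = (566 + 7/2)² = (1139/2)² = 1297321/4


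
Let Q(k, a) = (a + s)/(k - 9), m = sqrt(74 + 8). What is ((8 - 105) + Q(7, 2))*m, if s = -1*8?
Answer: -94*sqrt(82) ≈ -851.21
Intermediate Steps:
s = -8
m = sqrt(82) ≈ 9.0554
Q(k, a) = (-8 + a)/(-9 + k) (Q(k, a) = (a - 8)/(k - 9) = (-8 + a)/(-9 + k))
((8 - 105) + Q(7, 2))*m = ((8 - 105) + (-8 + 2)/(-9 + 7))*sqrt(82) = (-97 - 6/(-2))*sqrt(82) = (-97 - 1/2*(-6))*sqrt(82) = (-97 + 3)*sqrt(82) = -94*sqrt(82)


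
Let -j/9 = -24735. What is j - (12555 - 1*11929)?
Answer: 221989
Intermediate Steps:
j = 222615 (j = -9*(-24735) = 222615)
j - (12555 - 1*11929) = 222615 - (12555 - 1*11929) = 222615 - (12555 - 11929) = 222615 - 1*626 = 222615 - 626 = 221989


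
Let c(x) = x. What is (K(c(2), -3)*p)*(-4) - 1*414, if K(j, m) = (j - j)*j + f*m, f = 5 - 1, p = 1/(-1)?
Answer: -462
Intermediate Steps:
p = -1
f = 4
K(j, m) = 4*m (K(j, m) = (j - j)*j + 4*m = 0*j + 4*m = 0 + 4*m = 4*m)
(K(c(2), -3)*p)*(-4) - 1*414 = ((4*(-3))*(-1))*(-4) - 1*414 = -12*(-1)*(-4) - 414 = 12*(-4) - 414 = -48 - 414 = -462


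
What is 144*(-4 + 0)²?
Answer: 2304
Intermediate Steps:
144*(-4 + 0)² = 144*(-4)² = 144*16 = 2304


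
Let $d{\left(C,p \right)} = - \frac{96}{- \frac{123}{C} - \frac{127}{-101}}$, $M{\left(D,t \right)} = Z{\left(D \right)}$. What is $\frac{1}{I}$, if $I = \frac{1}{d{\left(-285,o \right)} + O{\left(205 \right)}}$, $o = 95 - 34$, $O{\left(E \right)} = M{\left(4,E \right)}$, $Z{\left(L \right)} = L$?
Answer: $- \frac{142716}{2701} \approx -52.838$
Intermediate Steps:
$M{\left(D,t \right)} = D$
$O{\left(E \right)} = 4$
$o = 61$ ($o = 95 - 34 = 61$)
$d{\left(C,p \right)} = - \frac{96}{\frac{127}{101} - \frac{123}{C}}$ ($d{\left(C,p \right)} = - \frac{96}{- \frac{123}{C} - - \frac{127}{101}} = - \frac{96}{- \frac{123}{C} + \frac{127}{101}} = - \frac{96}{\frac{127}{101} - \frac{123}{C}}$)
$I = - \frac{2701}{142716}$ ($I = \frac{1}{\left(-9696\right) \left(-285\right) \frac{1}{-12423 + 127 \left(-285\right)} + 4} = \frac{1}{\left(-9696\right) \left(-285\right) \frac{1}{-12423 - 36195} + 4} = \frac{1}{\left(-9696\right) \left(-285\right) \frac{1}{-48618} + 4} = \frac{1}{\left(-9696\right) \left(-285\right) \left(- \frac{1}{48618}\right) + 4} = \frac{1}{- \frac{153520}{2701} + 4} = \frac{1}{- \frac{142716}{2701}} = - \frac{2701}{142716} \approx -0.018926$)
$\frac{1}{I} = \frac{1}{- \frac{2701}{142716}} = - \frac{142716}{2701}$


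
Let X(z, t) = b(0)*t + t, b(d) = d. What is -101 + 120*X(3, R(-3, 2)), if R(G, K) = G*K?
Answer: -821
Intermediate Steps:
X(z, t) = t (X(z, t) = 0*t + t = 0 + t = t)
-101 + 120*X(3, R(-3, 2)) = -101 + 120*(-3*2) = -101 + 120*(-6) = -101 - 720 = -821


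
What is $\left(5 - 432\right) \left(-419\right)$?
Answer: $178913$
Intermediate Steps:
$\left(5 - 432\right) \left(-419\right) = \left(-427\right) \left(-419\right) = 178913$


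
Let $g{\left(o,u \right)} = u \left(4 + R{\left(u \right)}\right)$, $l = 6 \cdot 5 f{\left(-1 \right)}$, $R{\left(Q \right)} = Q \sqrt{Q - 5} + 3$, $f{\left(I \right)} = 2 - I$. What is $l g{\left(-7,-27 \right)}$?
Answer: $-17010 + 262440 i \sqrt{2} \approx -17010.0 + 3.7115 \cdot 10^{5} i$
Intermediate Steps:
$R{\left(Q \right)} = 3 + Q \sqrt{-5 + Q}$ ($R{\left(Q \right)} = Q \sqrt{-5 + Q} + 3 = 3 + Q \sqrt{-5 + Q}$)
$l = 90$ ($l = 6 \cdot 5 \left(2 - -1\right) = 30 \left(2 + 1\right) = 30 \cdot 3 = 90$)
$g{\left(o,u \right)} = u \left(7 + u \sqrt{-5 + u}\right)$ ($g{\left(o,u \right)} = u \left(4 + \left(3 + u \sqrt{-5 + u}\right)\right) = u \left(7 + u \sqrt{-5 + u}\right)$)
$l g{\left(-7,-27 \right)} = 90 \left(- 27 \left(7 - 27 \sqrt{-5 - 27}\right)\right) = 90 \left(- 27 \left(7 - 27 \sqrt{-32}\right)\right) = 90 \left(- 27 \left(7 - 27 \cdot 4 i \sqrt{2}\right)\right) = 90 \left(- 27 \left(7 - 108 i \sqrt{2}\right)\right) = 90 \left(-189 + 2916 i \sqrt{2}\right) = -17010 + 262440 i \sqrt{2}$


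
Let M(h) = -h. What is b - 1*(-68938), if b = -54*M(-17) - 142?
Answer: 67878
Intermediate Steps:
b = -1060 (b = -(-54)*(-17) - 142 = -54*17 - 142 = -918 - 142 = -1060)
b - 1*(-68938) = -1060 - 1*(-68938) = -1060 + 68938 = 67878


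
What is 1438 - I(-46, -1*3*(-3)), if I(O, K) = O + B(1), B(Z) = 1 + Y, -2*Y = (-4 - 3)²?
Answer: 3015/2 ≈ 1507.5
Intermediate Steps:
Y = -49/2 (Y = -(-4 - 3)²/2 = -½*(-7)² = -½*49 = -49/2 ≈ -24.500)
B(Z) = -47/2 (B(Z) = 1 - 49/2 = -47/2)
I(O, K) = -47/2 + O (I(O, K) = O - 47/2 = -47/2 + O)
1438 - I(-46, -1*3*(-3)) = 1438 - (-47/2 - 46) = 1438 - 1*(-139/2) = 1438 + 139/2 = 3015/2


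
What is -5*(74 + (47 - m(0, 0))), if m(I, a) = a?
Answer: -605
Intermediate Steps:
-5*(74 + (47 - m(0, 0))) = -5*(74 + (47 - 1*0)) = -5*(74 + (47 + 0)) = -5*(74 + 47) = -5*121 = -605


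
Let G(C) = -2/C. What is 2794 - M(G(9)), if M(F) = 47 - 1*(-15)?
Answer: 2732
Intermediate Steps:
M(F) = 62 (M(F) = 47 + 15 = 62)
2794 - M(G(9)) = 2794 - 1*62 = 2794 - 62 = 2732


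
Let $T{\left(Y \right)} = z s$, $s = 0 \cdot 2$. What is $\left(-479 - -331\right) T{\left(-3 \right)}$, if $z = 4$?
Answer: $0$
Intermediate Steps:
$s = 0$
$T{\left(Y \right)} = 0$ ($T{\left(Y \right)} = 4 \cdot 0 = 0$)
$\left(-479 - -331\right) T{\left(-3 \right)} = \left(-479 - -331\right) 0 = \left(-479 + 331\right) 0 = \left(-148\right) 0 = 0$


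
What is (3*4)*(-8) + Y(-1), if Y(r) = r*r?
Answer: -95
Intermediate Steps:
Y(r) = r**2
(3*4)*(-8) + Y(-1) = (3*4)*(-8) + (-1)**2 = 12*(-8) + 1 = -96 + 1 = -95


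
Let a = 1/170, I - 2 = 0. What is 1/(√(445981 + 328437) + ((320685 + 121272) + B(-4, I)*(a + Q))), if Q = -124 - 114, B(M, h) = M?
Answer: 3200017355/1417310816221119 - 7225*√774418/1417310816221119 ≈ 2.2533e-6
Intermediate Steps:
I = 2 (I = 2 + 0 = 2)
a = 1/170 ≈ 0.0058824
Q = -238
1/(√(445981 + 328437) + ((320685 + 121272) + B(-4, I)*(a + Q))) = 1/(√(445981 + 328437) + ((320685 + 121272) - 4*(1/170 - 238))) = 1/(√774418 + (441957 - 4*(-40459/170))) = 1/(√774418 + (441957 + 80918/85)) = 1/(√774418 + 37647263/85) = 1/(37647263/85 + √774418)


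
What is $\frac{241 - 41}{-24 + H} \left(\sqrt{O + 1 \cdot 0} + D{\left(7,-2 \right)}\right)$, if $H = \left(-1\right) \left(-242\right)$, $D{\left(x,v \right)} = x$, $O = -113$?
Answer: $\frac{700}{109} + \frac{100 i \sqrt{113}}{109} \approx 6.422 + 9.7524 i$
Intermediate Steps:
$H = 242$
$\frac{241 - 41}{-24 + H} \left(\sqrt{O + 1 \cdot 0} + D{\left(7,-2 \right)}\right) = \frac{241 - 41}{-24 + 242} \left(\sqrt{-113 + 1 \cdot 0} + 7\right) = \frac{200}{218} \left(\sqrt{-113 + 0} + 7\right) = 200 \cdot \frac{1}{218} \left(\sqrt{-113} + 7\right) = \frac{100 \left(i \sqrt{113} + 7\right)}{109} = \frac{100 \left(7 + i \sqrt{113}\right)}{109} = \frac{700}{109} + \frac{100 i \sqrt{113}}{109}$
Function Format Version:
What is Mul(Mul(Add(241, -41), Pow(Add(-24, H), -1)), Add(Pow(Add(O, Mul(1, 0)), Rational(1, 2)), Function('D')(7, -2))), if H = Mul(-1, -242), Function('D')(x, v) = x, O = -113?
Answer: Add(Rational(700, 109), Mul(Rational(100, 109), I, Pow(113, Rational(1, 2)))) ≈ Add(6.4220, Mul(9.7524, I))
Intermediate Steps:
H = 242
Mul(Mul(Add(241, -41), Pow(Add(-24, H), -1)), Add(Pow(Add(O, Mul(1, 0)), Rational(1, 2)), Function('D')(7, -2))) = Mul(Mul(Add(241, -41), Pow(Add(-24, 242), -1)), Add(Pow(Add(-113, Mul(1, 0)), Rational(1, 2)), 7)) = Mul(Mul(200, Pow(218, -1)), Add(Pow(Add(-113, 0), Rational(1, 2)), 7)) = Mul(Mul(200, Rational(1, 218)), Add(Pow(-113, Rational(1, 2)), 7)) = Mul(Rational(100, 109), Add(Mul(I, Pow(113, Rational(1, 2))), 7)) = Mul(Rational(100, 109), Add(7, Mul(I, Pow(113, Rational(1, 2))))) = Add(Rational(700, 109), Mul(Rational(100, 109), I, Pow(113, Rational(1, 2))))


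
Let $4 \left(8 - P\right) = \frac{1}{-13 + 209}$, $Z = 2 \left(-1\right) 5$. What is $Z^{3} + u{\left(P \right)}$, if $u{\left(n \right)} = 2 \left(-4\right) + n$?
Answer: $- \frac{784001}{784} \approx -1000.0$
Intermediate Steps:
$Z = -10$ ($Z = \left(-2\right) 5 = -10$)
$P = \frac{6271}{784}$ ($P = 8 - \frac{1}{4 \left(-13 + 209\right)} = 8 - \frac{1}{4 \cdot 196} = 8 - \frac{1}{784} = \frac{6271}{784} \approx 7.9987$)
$u{\left(n \right)} = -8 + n$
$Z^{3} + u{\left(P \right)} = \left(-10\right)^{3} + \left(-8 + \frac{6271}{784}\right) = -1000 - \frac{1}{784} = - \frac{784001}{784}$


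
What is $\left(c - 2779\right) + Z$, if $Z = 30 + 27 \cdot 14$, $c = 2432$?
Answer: $61$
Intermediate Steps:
$Z = 408$ ($Z = 30 + 378 = 408$)
$\left(c - 2779\right) + Z = \left(2432 - 2779\right) + 408 = -347 + 408 = 61$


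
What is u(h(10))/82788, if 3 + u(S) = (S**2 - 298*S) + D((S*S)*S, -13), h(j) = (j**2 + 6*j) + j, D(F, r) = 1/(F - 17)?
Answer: -26730312257/101684009151 ≈ -0.26288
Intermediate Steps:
D(F, r) = 1/(-17 + F)
h(j) = j**2 + 7*j
u(S) = -3 + S**2 + 1/(-17 + S**3) - 298*S (u(S) = -3 + ((S**2 - 298*S) + 1/(-17 + (S*S)*S)) = -3 + ((S**2 - 298*S) + 1/(-17 + S**2*S)) = -3 + ((S**2 - 298*S) + 1/(-17 + S**3)) = -3 + (S**2 + 1/(-17 + S**3) - 298*S) = -3 + S**2 + 1/(-17 + S**3) - 298*S)
u(h(10))/82788 = ((1 + (-17 + (10*(7 + 10))**3)*(-3 + (10*(7 + 10))**2 - 2980*(7 + 10)))/(-17 + (10*(7 + 10))**3))/82788 = ((1 + (-17 + (10*17)**3)*(-3 + (10*17)**2 - 2980*17))/(-17 + (10*17)**3))*(1/82788) = ((1 + (-17 + 170**3)*(-3 + 170**2 - 298*170))/(-17 + 170**3))*(1/82788) = ((1 + (-17 + 4913000)*(-3 + 28900 - 50660))/(-17 + 4913000))*(1/82788) = ((1 + 4912983*(-21763))/4912983)*(1/82788) = ((1 - 106921249029)/4912983)*(1/82788) = ((1/4912983)*(-106921249028))*(1/82788) = -106921249028/4912983*1/82788 = -26730312257/101684009151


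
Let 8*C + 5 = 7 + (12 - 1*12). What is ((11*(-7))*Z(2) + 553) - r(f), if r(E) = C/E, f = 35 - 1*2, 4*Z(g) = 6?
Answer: 57749/132 ≈ 437.49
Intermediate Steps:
Z(g) = 3/2 (Z(g) = (¼)*6 = 3/2)
f = 33 (f = 35 - 2 = 33)
C = ¼ (C = -5/8 + (7 + (12 - 1*12))/8 = -5/8 + (7 + (12 - 12))/8 = -5/8 + (7 + 0)/8 = -5/8 + (⅛)*7 = -5/8 + 7/8 = ¼ ≈ 0.25000)
r(E) = 1/(4*E)
((11*(-7))*Z(2) + 553) - r(f) = ((11*(-7))*(3/2) + 553) - 1/(4*33) = (-77*3/2 + 553) - 1/(4*33) = (-231/2 + 553) - 1*1/132 = 875/2 - 1/132 = 57749/132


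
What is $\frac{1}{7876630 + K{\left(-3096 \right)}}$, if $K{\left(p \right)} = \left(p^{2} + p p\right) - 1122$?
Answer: $\frac{1}{27045940} \approx 3.6974 \cdot 10^{-8}$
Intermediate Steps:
$K{\left(p \right)} = -1122 + 2 p^{2}$ ($K{\left(p \right)} = \left(p^{2} + p^{2}\right) - 1122 = 2 p^{2} - 1122 = -1122 + 2 p^{2}$)
$\frac{1}{7876630 + K{\left(-3096 \right)}} = \frac{1}{7876630 - \left(1122 - 2 \left(-3096\right)^{2}\right)} = \frac{1}{7876630 + \left(-1122 + 2 \cdot 9585216\right)} = \frac{1}{7876630 + \left(-1122 + 19170432\right)} = \frac{1}{7876630 + 19169310} = \frac{1}{27045940}$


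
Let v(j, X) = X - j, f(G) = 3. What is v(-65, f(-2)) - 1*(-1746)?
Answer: 1814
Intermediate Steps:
v(-65, f(-2)) - 1*(-1746) = (3 - 1*(-65)) - 1*(-1746) = (3 + 65) + 1746 = 68 + 1746 = 1814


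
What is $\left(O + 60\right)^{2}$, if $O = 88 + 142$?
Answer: $84100$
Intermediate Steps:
$O = 230$
$\left(O + 60\right)^{2} = \left(230 + 60\right)^{2} = 290^{2} = 84100$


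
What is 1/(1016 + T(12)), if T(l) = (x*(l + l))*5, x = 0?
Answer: 1/1016 ≈ 0.00098425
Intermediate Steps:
T(l) = 0 (T(l) = (0*(l + l))*5 = (0*(2*l))*5 = 0*5 = 0)
1/(1016 + T(12)) = 1/(1016 + 0) = 1/1016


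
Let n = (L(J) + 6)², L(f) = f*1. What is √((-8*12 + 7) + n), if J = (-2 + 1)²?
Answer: 2*I*√10 ≈ 6.3246*I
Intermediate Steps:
J = 1 (J = (-1)² = 1)
L(f) = f
n = 49 (n = (1 + 6)² = 7² = 49)
√((-8*12 + 7) + n) = √((-8*12 + 7) + 49) = √((-96 + 7) + 49) = √(-89 + 49) = √(-40) = 2*I*√10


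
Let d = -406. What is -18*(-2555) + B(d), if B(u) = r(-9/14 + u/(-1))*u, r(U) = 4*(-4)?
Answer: 52486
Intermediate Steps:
r(U) = -16
B(u) = -16*u
-18*(-2555) + B(d) = -18*(-2555) - 16*(-406) = 45990 + 6496 = 52486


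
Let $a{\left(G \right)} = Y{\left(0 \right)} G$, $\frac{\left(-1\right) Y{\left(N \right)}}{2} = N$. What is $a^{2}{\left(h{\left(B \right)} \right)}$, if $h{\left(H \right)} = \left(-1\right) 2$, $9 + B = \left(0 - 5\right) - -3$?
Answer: $0$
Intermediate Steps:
$Y{\left(N \right)} = - 2 N$
$B = -11$ ($B = -9 + \left(\left(0 - 5\right) - -3\right) = -9 + \left(\left(0 - 5\right) + 3\right) = -9 + \left(-5 + 3\right) = -9 - 2 = -11$)
$h{\left(H \right)} = -2$
$a{\left(G \right)} = 0$ ($a{\left(G \right)} = \left(-2\right) 0 G = 0 G = 0$)
$a^{2}{\left(h{\left(B \right)} \right)} = 0^{2} = 0$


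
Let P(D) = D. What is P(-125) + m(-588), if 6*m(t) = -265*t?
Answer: 25845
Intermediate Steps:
m(t) = -265*t/6 (m(t) = (-265*t)/6 = -265*t/6)
P(-125) + m(-588) = -125 - 265/6*(-588) = -125 + 25970 = 25845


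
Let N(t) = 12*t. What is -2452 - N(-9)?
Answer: -2344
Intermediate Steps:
-2452 - N(-9) = -2452 - 12*(-9) = -2452 - 1*(-108) = -2452 + 108 = -2344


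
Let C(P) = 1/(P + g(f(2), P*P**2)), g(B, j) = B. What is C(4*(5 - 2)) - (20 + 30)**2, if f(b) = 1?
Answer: -32499/13 ≈ -2499.9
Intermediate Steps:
C(P) = 1/(1 + P) (C(P) = 1/(P + 1) = 1/(1 + P))
C(4*(5 - 2)) - (20 + 30)**2 = 1/(1 + 4*(5 - 2)) - (20 + 30)**2 = 1/(1 + 4*3) - 1*50**2 = 1/(1 + 12) - 1*2500 = 1/13 - 2500 = -32499/13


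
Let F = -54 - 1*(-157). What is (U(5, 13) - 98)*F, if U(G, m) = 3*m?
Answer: -6077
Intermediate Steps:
F = 103 (F = -54 + 157 = 103)
(U(5, 13) - 98)*F = (3*13 - 98)*103 = (39 - 98)*103 = -59*103 = -6077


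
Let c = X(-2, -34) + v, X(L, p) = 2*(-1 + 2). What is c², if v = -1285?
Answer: 1646089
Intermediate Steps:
X(L, p) = 2 (X(L, p) = 2*1 = 2)
c = -1283 (c = 2 - 1285 = -1283)
c² = (-1283)² = 1646089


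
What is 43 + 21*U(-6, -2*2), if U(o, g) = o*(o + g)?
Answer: 1303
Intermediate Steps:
U(o, g) = o*(g + o)
43 + 21*U(-6, -2*2) = 43 + 21*(-6*(-2*2 - 6)) = 43 + 21*(-6*(-4 - 6)) = 43 + 21*(-6*(-10)) = 43 + 21*60 = 43 + 1260 = 1303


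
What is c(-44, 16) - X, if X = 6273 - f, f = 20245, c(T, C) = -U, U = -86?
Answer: 14058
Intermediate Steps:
c(T, C) = 86 (c(T, C) = -1*(-86) = 86)
X = -13972 (X = 6273 - 1*20245 = 6273 - 20245 = -13972)
c(-44, 16) - X = 86 - 1*(-13972) = 86 + 13972 = 14058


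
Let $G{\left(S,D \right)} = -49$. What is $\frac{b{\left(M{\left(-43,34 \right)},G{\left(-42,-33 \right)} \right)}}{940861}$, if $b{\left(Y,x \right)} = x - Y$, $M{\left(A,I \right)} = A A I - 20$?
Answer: $- \frac{62895}{940861} \approx -0.066848$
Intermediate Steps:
$M{\left(A,I \right)} = -20 + I A^{2}$ ($M{\left(A,I \right)} = A^{2} I - 20 = I A^{2} - 20 = -20 + I A^{2}$)
$\frac{b{\left(M{\left(-43,34 \right)},G{\left(-42,-33 \right)} \right)}}{940861} = \frac{-49 - \left(-20 + 34 \left(-43\right)^{2}\right)}{940861} = \left(-49 - \left(-20 + 34 \cdot 1849\right)\right) \frac{1}{940861} = \left(-49 - \left(-20 + 62866\right)\right) \frac{1}{940861} = \left(-49 - 62846\right) \frac{1}{940861} = \left(-62895\right) \frac{1}{940861} = - \frac{62895}{940861}$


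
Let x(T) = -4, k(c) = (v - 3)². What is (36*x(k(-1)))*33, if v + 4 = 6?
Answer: -4752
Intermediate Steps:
v = 2 (v = -4 + 6 = 2)
k(c) = 1 (k(c) = (2 - 3)² = (-1)² = 1)
(36*x(k(-1)))*33 = (36*(-4))*33 = -144*33 = -4752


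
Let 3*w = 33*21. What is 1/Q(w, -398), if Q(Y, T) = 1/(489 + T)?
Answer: 91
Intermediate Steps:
w = 231 (w = (33*21)/3 = (⅓)*693 = 231)
1/Q(w, -398) = 1/(1/(489 - 398)) = 1/(1/91) = 91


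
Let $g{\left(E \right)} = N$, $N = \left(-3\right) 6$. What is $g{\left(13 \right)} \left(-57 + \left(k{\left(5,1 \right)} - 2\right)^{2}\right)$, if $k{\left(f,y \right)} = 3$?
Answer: $1008$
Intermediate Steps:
$N = -18$
$g{\left(E \right)} = -18$
$g{\left(13 \right)} \left(-57 + \left(k{\left(5,1 \right)} - 2\right)^{2}\right) = - 18 \left(-57 + \left(3 - 2\right)^{2}\right) = - 18 \left(-57 + 1^{2}\right) = - 18 \left(-57 + 1\right) = \left(-18\right) \left(-56\right) = 1008$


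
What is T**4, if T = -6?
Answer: 1296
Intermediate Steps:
T**4 = (-6)**4 = 1296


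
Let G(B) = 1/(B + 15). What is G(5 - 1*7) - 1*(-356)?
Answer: 4629/13 ≈ 356.08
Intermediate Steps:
G(B) = 1/(15 + B)
G(5 - 1*7) - 1*(-356) = 1/(15 + (5 - 1*7)) - 1*(-356) = 1/(15 + (5 - 7)) + 356 = 1/(15 - 2) + 356 = 1/13 + 356 = 4629/13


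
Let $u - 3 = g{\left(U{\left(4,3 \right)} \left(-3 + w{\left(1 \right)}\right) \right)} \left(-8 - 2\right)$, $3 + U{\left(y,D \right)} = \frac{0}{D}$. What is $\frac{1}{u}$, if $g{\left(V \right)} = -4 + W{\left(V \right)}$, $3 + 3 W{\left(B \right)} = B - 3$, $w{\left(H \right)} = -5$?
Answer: $- \frac{1}{17} \approx -0.058824$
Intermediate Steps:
$U{\left(y,D \right)} = -3$ ($U{\left(y,D \right)} = -3 + \frac{0}{D} = -3 + 0 = -3$)
$W{\left(B \right)} = -2 + \frac{B}{3}$ ($W{\left(B \right)} = -1 + \frac{B - 3}{3} = -1 + \frac{-3 + B}{3} = -1 + \left(-1 + \frac{B}{3}\right) = -2 + \frac{B}{3}$)
$g{\left(V \right)} = -6 + \frac{V}{3}$ ($g{\left(V \right)} = -4 + \left(-2 + \frac{V}{3}\right) = -6 + \frac{V}{3}$)
$u = -17$ ($u = 3 + \left(-6 + \frac{\left(-3\right) \left(-3 - 5\right)}{3}\right) \left(-8 - 2\right) = 3 + \left(-6 + \frac{\left(-3\right) \left(-8\right)}{3}\right) \left(-10\right) = 3 + \left(-6 + \frac{1}{3} \cdot 24\right) \left(-10\right) = 3 + \left(-6 + 8\right) \left(-10\right) = 3 + 2 \left(-10\right) = 3 - 20 = -17$)
$\frac{1}{u} = \frac{1}{-17} = - \frac{1}{17}$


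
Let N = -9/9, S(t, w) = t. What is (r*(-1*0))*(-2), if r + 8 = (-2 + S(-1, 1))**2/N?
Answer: 0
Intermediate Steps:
N = -1 (N = -9*1/9 = -1)
r = -17 (r = -8 + (-2 - 1)**2/(-1) = -8 + (-3)**2*(-1) = -8 + 9*(-1) = -8 - 9 = -17)
(r*(-1*0))*(-2) = -(-17)*0*(-2) = -17*0*(-2) = 0*(-2) = 0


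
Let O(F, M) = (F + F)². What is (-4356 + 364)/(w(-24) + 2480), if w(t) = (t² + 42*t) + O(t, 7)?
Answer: -499/544 ≈ -0.91728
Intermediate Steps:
O(F, M) = 4*F² (O(F, M) = (2*F)² = 4*F²)
w(t) = 5*t² + 42*t (w(t) = (t² + 42*t) + 4*t² = 5*t² + 42*t)
(-4356 + 364)/(w(-24) + 2480) = (-4356 + 364)/(-24*(42 + 5*(-24)) + 2480) = -3992/(-24*(42 - 120) + 2480) = -3992/(-24*(-78) + 2480) = -3992/(1872 + 2480) = -3992/4352 = -3992*1/4352 = -499/544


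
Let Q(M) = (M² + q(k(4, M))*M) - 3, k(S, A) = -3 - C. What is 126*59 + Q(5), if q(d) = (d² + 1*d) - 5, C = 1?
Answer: 7491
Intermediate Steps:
k(S, A) = -4 (k(S, A) = -3 - 1*1 = -3 - 1 = -4)
q(d) = -5 + d + d² (q(d) = (d² + d) - 5 = (d + d²) - 5 = -5 + d + d²)
Q(M) = -3 + M² + 7*M (Q(M) = (M² + (-5 - 4 + (-4)²)*M) - 3 = (M² + (-5 - 4 + 16)*M) - 3 = (M² + 7*M) - 3 = -3 + M² + 7*M)
126*59 + Q(5) = 126*59 + (-3 + 5² + 7*5) = 7434 + (-3 + 25 + 35) = 7434 + 57 = 7491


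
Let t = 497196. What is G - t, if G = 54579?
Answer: -442617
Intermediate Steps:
G - t = 54579 - 1*497196 = 54579 - 497196 = -442617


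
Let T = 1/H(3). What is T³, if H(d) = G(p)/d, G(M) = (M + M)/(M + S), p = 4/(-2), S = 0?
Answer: 27/8 ≈ 3.3750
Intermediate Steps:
p = -2 (p = 4*(-½) = -2)
G(M) = 2 (G(M) = (M + M)/(M + 0) = (2*M)/M = 2)
H(d) = 2/d
T = 3/2 (T = 1/(2/3) = 1/(2*(⅓)) = 1/(⅔) = 3/2 ≈ 1.5000)
T³ = (3/2)³ = 27/8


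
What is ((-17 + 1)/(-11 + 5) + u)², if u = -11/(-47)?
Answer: 167281/19881 ≈ 8.4141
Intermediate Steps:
u = 11/47 (u = -11*(-1/47) = 11/47 ≈ 0.23404)
((-17 + 1)/(-11 + 5) + u)² = ((-17 + 1)/(-11 + 5) + 11/47)² = (-16/(-6) + 11/47)² = (-16*(-⅙) + 11/47)² = (8/3 + 11/47)² = (409/141)² = 167281/19881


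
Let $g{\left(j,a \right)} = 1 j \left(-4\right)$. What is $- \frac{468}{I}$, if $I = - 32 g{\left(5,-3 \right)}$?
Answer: $- \frac{117}{160} \approx -0.73125$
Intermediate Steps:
$g{\left(j,a \right)} = - 4 j$ ($g{\left(j,a \right)} = j \left(-4\right) = - 4 j$)
$I = 640$ ($I = - 32 \left(\left(-4\right) 5\right) = \left(-32\right) \left(-20\right) = 640$)
$- \frac{468}{I} = - \frac{468}{640} = \left(-468\right) \frac{1}{640} = - \frac{117}{160}$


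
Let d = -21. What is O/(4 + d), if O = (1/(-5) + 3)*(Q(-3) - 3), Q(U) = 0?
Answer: 42/85 ≈ 0.49412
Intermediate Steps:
O = -42/5 (O = (1/(-5) + 3)*(0 - 3) = (-⅕ + 3)*(-3) = (14/5)*(-3) = -42/5 ≈ -8.4000)
O/(4 + d) = -42/5/(4 - 21) = -42/5/(-17) = -1/17*(-42/5) = 42/85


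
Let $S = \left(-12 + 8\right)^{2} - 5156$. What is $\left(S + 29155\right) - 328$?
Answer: $23687$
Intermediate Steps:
$S = -5140$ ($S = \left(-4\right)^{2} - 5156 = 16 - 5156 = -5140$)
$\left(S + 29155\right) - 328 = \left(-5140 + 29155\right) - 328 = 24015 - 328 = 23687$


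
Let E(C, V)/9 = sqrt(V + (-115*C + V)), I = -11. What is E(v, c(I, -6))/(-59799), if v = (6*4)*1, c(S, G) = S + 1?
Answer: -6*I*sqrt(695)/19933 ≈ -0.0079354*I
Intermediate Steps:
c(S, G) = 1 + S
v = 24 (v = 24*1 = 24)
E(C, V) = 9*sqrt(-115*C + 2*V) (E(C, V) = 9*sqrt(V + (-115*C + V)) = 9*sqrt(V + (V - 115*C)) = 9*sqrt(-115*C + 2*V))
E(v, c(I, -6))/(-59799) = (9*sqrt(-115*24 + 2*(1 - 11)))/(-59799) = (9*sqrt(-2760 + 2*(-10)))*(-1/59799) = (9*sqrt(-2760 - 20))*(-1/59799) = (9*sqrt(-2780))*(-1/59799) = (9*(2*I*sqrt(695)))*(-1/59799) = (18*I*sqrt(695))*(-1/59799) = -6*I*sqrt(695)/19933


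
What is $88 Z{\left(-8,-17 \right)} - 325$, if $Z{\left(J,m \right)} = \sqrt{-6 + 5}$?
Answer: $-325 + 88 i \approx -325.0 + 88.0 i$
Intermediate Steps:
$Z{\left(J,m \right)} = i$ ($Z{\left(J,m \right)} = \sqrt{-1} = i$)
$88 Z{\left(-8,-17 \right)} - 325 = 88 i - 325 = -325 + 88 i$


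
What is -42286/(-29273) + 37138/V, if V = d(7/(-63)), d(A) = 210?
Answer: 548010367/3073665 ≈ 178.29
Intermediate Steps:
V = 210
-42286/(-29273) + 37138/V = -42286/(-29273) + 37138/210 = -42286*(-1/29273) + 37138*(1/210) = 42286/29273 + 18569/105 = 548010367/3073665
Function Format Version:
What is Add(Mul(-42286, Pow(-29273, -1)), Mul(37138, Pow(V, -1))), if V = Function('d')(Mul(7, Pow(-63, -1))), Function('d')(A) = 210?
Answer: Rational(548010367, 3073665) ≈ 178.29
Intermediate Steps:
V = 210
Add(Mul(-42286, Pow(-29273, -1)), Mul(37138, Pow(V, -1))) = Add(Mul(-42286, Pow(-29273, -1)), Mul(37138, Pow(210, -1))) = Add(Mul(-42286, Rational(-1, 29273)), Mul(37138, Rational(1, 210))) = Add(Rational(42286, 29273), Rational(18569, 105)) = Rational(548010367, 3073665)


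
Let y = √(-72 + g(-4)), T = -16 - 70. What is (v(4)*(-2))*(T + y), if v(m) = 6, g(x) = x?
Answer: 1032 - 24*I*√19 ≈ 1032.0 - 104.61*I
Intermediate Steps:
T = -86
y = 2*I*√19 (y = √(-72 - 4) = √(-76) = 2*I*√19 ≈ 8.7178*I)
(v(4)*(-2))*(T + y) = (6*(-2))*(-86 + 2*I*√19) = -12*(-86 + 2*I*√19) = 1032 - 24*I*√19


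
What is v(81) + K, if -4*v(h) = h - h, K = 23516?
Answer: 23516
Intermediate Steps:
v(h) = 0 (v(h) = -(h - h)/4 = -¼*0 = 0)
v(81) + K = 0 + 23516 = 23516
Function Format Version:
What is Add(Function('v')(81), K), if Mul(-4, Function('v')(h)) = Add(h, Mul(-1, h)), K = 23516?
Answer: 23516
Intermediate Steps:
Function('v')(h) = 0 (Function('v')(h) = Mul(Rational(-1, 4), Add(h, Mul(-1, h))) = Mul(Rational(-1, 4), 0) = 0)
Add(Function('v')(81), K) = Add(0, 23516) = 23516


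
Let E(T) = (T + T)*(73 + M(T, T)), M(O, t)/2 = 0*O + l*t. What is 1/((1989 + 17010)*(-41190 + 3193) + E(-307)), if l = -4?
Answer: -1/723457809 ≈ -1.3823e-9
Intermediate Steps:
M(O, t) = -8*t (M(O, t) = 2*(0*O - 4*t) = 2*(0 - 4*t) = 2*(-4*t) = -8*t)
E(T) = 2*T*(73 - 8*T) (E(T) = (T + T)*(73 - 8*T) = (2*T)*(73 - 8*T) = 2*T*(73 - 8*T))
1/((1989 + 17010)*(-41190 + 3193) + E(-307)) = 1/((1989 + 17010)*(-41190 + 3193) + 2*(-307)*(73 - 8*(-307))) = 1/(18999*(-37997) + 2*(-307)*(73 + 2456)) = 1/(-721905003 + 2*(-307)*2529) = 1/(-721905003 - 1552806) = 1/(-723457809) = -1/723457809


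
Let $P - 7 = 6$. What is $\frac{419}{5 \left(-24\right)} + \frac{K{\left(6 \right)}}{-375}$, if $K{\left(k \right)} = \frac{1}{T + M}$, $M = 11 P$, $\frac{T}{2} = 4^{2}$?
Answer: $- \frac{1833133}{525000} \approx -3.4917$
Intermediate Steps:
$P = 13$ ($P = 7 + 6 = 13$)
$T = 32$ ($T = 2 \cdot 4^{2} = 2 \cdot 16 = 32$)
$M = 143$ ($M = 11 \cdot 13 = 143$)
$K{\left(k \right)} = \frac{1}{175}$ ($K{\left(k \right)} = \frac{1}{32 + 143} = \frac{1}{175}$)
$\frac{419}{5 \left(-24\right)} + \frac{K{\left(6 \right)}}{-375} = \frac{419}{5 \left(-24\right)} + \frac{1}{175 \left(-375\right)} = \frac{419}{-120} + \frac{1}{175} \left(- \frac{1}{375}\right) = 419 \left(- \frac{1}{120}\right) - \frac{1}{65625} = - \frac{419}{120} - \frac{1}{65625} = - \frac{1833133}{525000}$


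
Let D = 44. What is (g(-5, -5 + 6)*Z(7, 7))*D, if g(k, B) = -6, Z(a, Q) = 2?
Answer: -528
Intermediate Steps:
(g(-5, -5 + 6)*Z(7, 7))*D = -6*2*44 = -12*44 = -528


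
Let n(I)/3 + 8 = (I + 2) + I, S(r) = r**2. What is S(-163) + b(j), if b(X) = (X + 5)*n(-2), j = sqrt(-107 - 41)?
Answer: 26419 - 60*I*sqrt(37) ≈ 26419.0 - 364.97*I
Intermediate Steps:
n(I) = -18 + 6*I (n(I) = -24 + 3*((I + 2) + I) = -24 + 3*((2 + I) + I) = -24 + 3*(2 + 2*I) = -24 + (6 + 6*I) = -18 + 6*I)
j = 2*I*sqrt(37) (j = sqrt(-148) = 2*I*sqrt(37) ≈ 12.166*I)
b(X) = -150 - 30*X (b(X) = (X + 5)*(-18 + 6*(-2)) = (5 + X)*(-18 - 12) = (5 + X)*(-30) = -150 - 30*X)
S(-163) + b(j) = (-163)**2 + (-150 - 60*I*sqrt(37)) = 26569 + (-150 - 60*I*sqrt(37)) = 26419 - 60*I*sqrt(37)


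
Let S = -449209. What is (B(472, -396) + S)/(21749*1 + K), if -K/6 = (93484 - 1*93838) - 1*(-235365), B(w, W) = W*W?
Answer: 292393/1388317 ≈ 0.21061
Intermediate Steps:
B(w, W) = W²
K = -1410066 (K = -6*((93484 - 1*93838) - 1*(-235365)) = -6*((93484 - 93838) + 235365) = -6*(-354 + 235365) = -6*235011 = -1410066)
(B(472, -396) + S)/(21749*1 + K) = ((-396)² - 449209)/(21749*1 - 1410066) = (156816 - 449209)/(21749 - 1410066) = -292393/(-1388317) = -292393*(-1/1388317) = 292393/1388317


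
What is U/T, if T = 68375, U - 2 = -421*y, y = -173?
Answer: 14567/13675 ≈ 1.0652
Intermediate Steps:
U = 72835 (U = 2 - 421*(-173) = 2 + 72833 = 72835)
U/T = 72835/68375 = 72835*(1/68375) = 14567/13675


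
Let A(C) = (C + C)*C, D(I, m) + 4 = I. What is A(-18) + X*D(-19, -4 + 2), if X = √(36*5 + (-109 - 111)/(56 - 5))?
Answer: 648 - 368*√1785/51 ≈ 343.14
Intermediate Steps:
D(I, m) = -4 + I
A(C) = 2*C² (A(C) = (2*C)*C = 2*C²)
X = 16*√1785/51 (X = √(180 - 220/51) = √(8960/51) = 16*√1785/51 ≈ 13.255)
A(-18) + X*D(-19, -4 + 2) = 2*(-18)² + (16*√1785/51)*(-4 - 19) = 2*324 + (16*√1785/51)*(-23) = 648 - 368*√1785/51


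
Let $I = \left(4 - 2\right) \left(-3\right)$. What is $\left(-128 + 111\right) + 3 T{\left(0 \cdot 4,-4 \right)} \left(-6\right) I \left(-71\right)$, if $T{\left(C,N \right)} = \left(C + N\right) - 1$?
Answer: $38323$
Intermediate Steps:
$I = -6$ ($I = \left(4 + \left(-5 + 3\right)\right) \left(-3\right) = \left(4 - 2\right) \left(-3\right) = 2 \left(-3\right) = -6$)
$T{\left(C,N \right)} = -1 + C + N$
$\left(-128 + 111\right) + 3 T{\left(0 \cdot 4,-4 \right)} \left(-6\right) I \left(-71\right) = \left(-128 + 111\right) + 3 \left(-1 + 0 \cdot 4 - 4\right) \left(-6\right) \left(-6\right) \left(-71\right) = -17 + 3 \left(-1 + 0 - 4\right) \left(-6\right) \left(-6\right) \left(-71\right) = -17 + 3 \left(-5\right) \left(-6\right) \left(-6\right) \left(-71\right) = -17 + \left(-15\right) \left(-6\right) \left(-6\right) \left(-71\right) = -17 + 90 \left(-6\right) \left(-71\right) = -17 - -38340 = -17 + 38340 = 38323$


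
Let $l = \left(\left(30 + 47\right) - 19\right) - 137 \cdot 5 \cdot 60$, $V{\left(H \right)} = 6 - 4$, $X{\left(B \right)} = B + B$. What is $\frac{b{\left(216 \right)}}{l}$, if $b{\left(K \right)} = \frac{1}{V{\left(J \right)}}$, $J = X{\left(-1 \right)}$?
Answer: $- \frac{1}{82084} \approx -1.2183 \cdot 10^{-5}$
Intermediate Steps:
$X{\left(B \right)} = 2 B$
$J = -2$ ($J = 2 \left(-1\right) = -2$)
$V{\left(H \right)} = 2$
$b{\left(K \right)} = \frac{1}{2}$
$l = -41042$ ($l = \left(77 - 19\right) - 41100 = 58 - 41100 = -41042$)
$\frac{b{\left(216 \right)}}{l} = \frac{1}{2 \left(-41042\right)} = \frac{1}{2} \left(- \frac{1}{41042}\right) = - \frac{1}{82084}$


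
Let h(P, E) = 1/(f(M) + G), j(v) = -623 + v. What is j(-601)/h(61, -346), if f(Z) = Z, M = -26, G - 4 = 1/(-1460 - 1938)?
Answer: 45751284/1699 ≈ 26928.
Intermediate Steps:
G = 13591/3398 (G = 4 + 1/(-1460 - 1938) = 4 + 1/(-3398) = 4 - 1/3398 = 13591/3398 ≈ 3.9997)
h(P, E) = -3398/74757 (h(P, E) = 1/(-26 + 13591/3398) = 1/(-74757/3398) = -3398/74757)
j(-601)/h(61, -346) = (-623 - 601)/(-3398/74757) = -1224*(-74757/3398) = 45751284/1699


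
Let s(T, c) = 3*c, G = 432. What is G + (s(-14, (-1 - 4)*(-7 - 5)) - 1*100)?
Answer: 512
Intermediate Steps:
G + (s(-14, (-1 - 4)*(-7 - 5)) - 1*100) = 432 + (3*((-1 - 4)*(-7 - 5)) - 1*100) = 432 + (3*(-5*(-12)) - 100) = 432 + (3*60 - 100) = 432 + (180 - 100) = 432 + 80 = 512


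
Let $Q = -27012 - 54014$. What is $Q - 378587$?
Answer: $-459613$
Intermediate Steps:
$Q = -81026$ ($Q = -27012 - 54014 = -81026$)
$Q - 378587 = -81026 - 378587 = -459613$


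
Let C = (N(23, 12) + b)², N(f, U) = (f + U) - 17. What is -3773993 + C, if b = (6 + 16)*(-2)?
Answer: -3773317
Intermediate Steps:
N(f, U) = -17 + U + f (N(f, U) = (U + f) - 17 = -17 + U + f)
b = -44 (b = 22*(-2) = -44)
C = 676 (C = ((-17 + 12 + 23) - 44)² = (18 - 44)² = (-26)² = 676)
-3773993 + C = -3773993 + 676 = -3773317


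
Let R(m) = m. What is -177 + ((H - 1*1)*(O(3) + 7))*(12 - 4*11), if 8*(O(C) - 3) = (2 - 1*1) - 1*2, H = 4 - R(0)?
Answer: -1125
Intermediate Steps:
H = 4 (H = 4 - 1*0 = 4 + 0 = 4)
O(C) = 23/8 (O(C) = 3 + ((2 - 1*1) - 1*2)/8 = 3 + ((2 - 1) - 2)/8 = 3 + (1 - 2)/8 = 3 + (⅛)*(-1) = 3 - ⅛ = 23/8)
-177 + ((H - 1*1)*(O(3) + 7))*(12 - 4*11) = -177 + ((4 - 1*1)*(23/8 + 7))*(12 - 4*11) = -177 + ((4 - 1)*(79/8))*(12 - 44) = -177 + (3*(79/8))*(-32) = -177 + (237/8)*(-32) = -177 - 948 = -1125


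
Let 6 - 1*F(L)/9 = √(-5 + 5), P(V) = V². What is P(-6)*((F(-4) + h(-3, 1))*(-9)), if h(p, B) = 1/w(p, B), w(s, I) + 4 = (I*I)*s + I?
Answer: -17442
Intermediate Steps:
w(s, I) = -4 + I + s*I² (w(s, I) = -4 + ((I*I)*s + I) = -4 + (I²*s + I) = -4 + (s*I² + I) = -4 + (I + s*I²) = -4 + I + s*I²)
h(p, B) = 1/(-4 + B + p*B²)
F(L) = 54 (F(L) = 54 - 9*√(-5 + 5) = 54 - 9*√0 = 54 - 9*0 = 54 + 0 = 54)
P(-6)*((F(-4) + h(-3, 1))*(-9)) = (-6)²*((54 + 1/(-4 + 1 - 3*1²))*(-9)) = 36*((54 + 1/(-4 + 1 - 3*1))*(-9)) = 36*((54 + 1/(-4 + 1 - 3))*(-9)) = 36*((54 + 1/(-6))*(-9)) = 36*((54 - ⅙)*(-9)) = 36*((323/6)*(-9)) = 36*(-969/2) = -17442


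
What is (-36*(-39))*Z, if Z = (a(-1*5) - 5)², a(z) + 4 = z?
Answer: 275184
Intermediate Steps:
a(z) = -4 + z
Z = 196 (Z = ((-4 - 1*5) - 5)² = ((-4 - 5) - 5)² = (-9 - 5)² = (-14)² = 196)
(-36*(-39))*Z = -36*(-39)*196 = 1404*196 = 275184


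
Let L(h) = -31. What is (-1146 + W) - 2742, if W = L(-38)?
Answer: -3919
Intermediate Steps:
W = -31
(-1146 + W) - 2742 = (-1146 - 31) - 2742 = -1177 - 2742 = -3919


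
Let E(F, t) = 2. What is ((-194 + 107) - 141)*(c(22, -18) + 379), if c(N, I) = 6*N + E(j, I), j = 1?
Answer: -116964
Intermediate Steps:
c(N, I) = 2 + 6*N (c(N, I) = 6*N + 2 = 2 + 6*N)
((-194 + 107) - 141)*(c(22, -18) + 379) = ((-194 + 107) - 141)*((2 + 6*22) + 379) = (-87 - 141)*((2 + 132) + 379) = -228*(134 + 379) = -228*513 = -116964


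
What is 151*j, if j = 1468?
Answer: 221668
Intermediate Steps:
151*j = 151*1468 = 221668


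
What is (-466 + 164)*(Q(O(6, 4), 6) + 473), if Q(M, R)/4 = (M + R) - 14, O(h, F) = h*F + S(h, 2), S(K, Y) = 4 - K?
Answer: -159758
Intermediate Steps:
O(h, F) = 4 - h + F*h (O(h, F) = h*F + (4 - h) = F*h + (4 - h) = 4 - h + F*h)
Q(M, R) = -56 + 4*M + 4*R (Q(M, R) = 4*((M + R) - 14) = 4*(-14 + M + R) = -56 + 4*M + 4*R)
(-466 + 164)*(Q(O(6, 4), 6) + 473) = (-466 + 164)*((-56 + 4*(4 - 1*6 + 4*6) + 4*6) + 473) = -302*((-56 + 4*(4 - 6 + 24) + 24) + 473) = -302*((-56 + 4*22 + 24) + 473) = -302*((-56 + 88 + 24) + 473) = -302*(56 + 473) = -302*529 = -159758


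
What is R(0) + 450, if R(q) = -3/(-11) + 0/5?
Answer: 4953/11 ≈ 450.27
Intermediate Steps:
R(q) = 3/11 (R(q) = -3*(-1/11) + 0*(1/5) = 3/11 + 0 = 3/11)
R(0) + 450 = 3/11 + 450 = 4953/11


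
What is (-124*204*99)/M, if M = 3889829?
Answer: -2504304/3889829 ≈ -0.64381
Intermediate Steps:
(-124*204*99)/M = (-124*204*99)/3889829 = -25296*99*(1/3889829) = -2504304*1/3889829 = -2504304/3889829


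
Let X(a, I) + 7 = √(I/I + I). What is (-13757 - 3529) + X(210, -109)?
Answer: -17293 + 6*I*√3 ≈ -17293.0 + 10.392*I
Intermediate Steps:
X(a, I) = -7 + √(1 + I) (X(a, I) = -7 + √(I/I + I) = -7 + √(1 + I))
(-13757 - 3529) + X(210, -109) = (-13757 - 3529) + (-7 + √(1 - 109)) = -17286 + (-7 + √(-108)) = -17286 + (-7 + 6*I*√3) = -17293 + 6*I*√3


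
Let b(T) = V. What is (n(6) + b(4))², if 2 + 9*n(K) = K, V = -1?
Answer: 25/81 ≈ 0.30864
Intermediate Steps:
b(T) = -1
n(K) = -2/9 + K/9
(n(6) + b(4))² = ((-2/9 + (⅑)*6) - 1)² = ((-2/9 + ⅔) - 1)² = (4/9 - 1)² = (-5/9)² = 25/81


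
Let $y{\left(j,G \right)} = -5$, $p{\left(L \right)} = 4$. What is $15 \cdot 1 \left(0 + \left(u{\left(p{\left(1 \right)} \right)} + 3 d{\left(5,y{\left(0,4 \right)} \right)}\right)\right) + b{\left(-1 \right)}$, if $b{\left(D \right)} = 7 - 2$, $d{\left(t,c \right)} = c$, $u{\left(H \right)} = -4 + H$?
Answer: $-220$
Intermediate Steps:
$b{\left(D \right)} = 5$
$15 \cdot 1 \left(0 + \left(u{\left(p{\left(1 \right)} \right)} + 3 d{\left(5,y{\left(0,4 \right)} \right)}\right)\right) + b{\left(-1 \right)} = 15 \cdot 1 \left(0 + \left(\left(-4 + 4\right) + 3 \left(-5\right)\right)\right) + 5 = 15 \cdot 1 \left(0 + \left(0 - 15\right)\right) + 5 = 15 \cdot 1 \left(0 - 15\right) + 5 = 15 \cdot 1 \left(-15\right) + 5 = 15 \left(-15\right) + 5 = -225 + 5 = -220$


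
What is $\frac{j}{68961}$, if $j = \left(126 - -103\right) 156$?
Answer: $\frac{11908}{22987} \approx 0.51803$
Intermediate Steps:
$j = 35724$ ($j = \left(126 + 103\right) 156 = 229 \cdot 156 = 35724$)
$\frac{j}{68961} = \frac{35724}{68961} = 35724 \cdot \frac{1}{68961} = \frac{11908}{22987}$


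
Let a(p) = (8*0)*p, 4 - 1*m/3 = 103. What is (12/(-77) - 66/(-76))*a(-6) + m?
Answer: -297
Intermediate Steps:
m = -297 (m = 12 - 3*103 = 12 - 309 = -297)
a(p) = 0 (a(p) = 0*p = 0)
(12/(-77) - 66/(-76))*a(-6) + m = (12/(-77) - 66/(-76))*0 - 297 = (12*(-1/77) - 66*(-1/76))*0 - 297 = (-12/77 + 33/38)*0 - 297 = (2085/2926)*0 - 297 = 0 - 297 = -297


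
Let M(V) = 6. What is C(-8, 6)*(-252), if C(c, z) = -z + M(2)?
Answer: 0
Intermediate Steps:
C(c, z) = 6 - z (C(c, z) = -z + 6 = 6 - z)
C(-8, 6)*(-252) = (6 - 1*6)*(-252) = (6 - 6)*(-252) = 0*(-252) = 0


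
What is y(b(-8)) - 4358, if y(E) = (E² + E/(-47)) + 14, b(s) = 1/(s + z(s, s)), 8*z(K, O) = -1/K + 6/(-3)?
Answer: -56703148232/13053263 ≈ -4344.0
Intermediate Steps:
z(K, O) = -¼ - 1/(8*K) (z(K, O) = (-1/K + 6/(-3))/8 = (-1/K + 6*(-⅓))/8 = (-1/K - 2)/8 = (-2 - 1/K)/8 = -¼ - 1/(8*K))
b(s) = 1/(s + (-1 - 2*s)/(8*s))
y(E) = 14 + E² - E/47 (y(E) = (E² - E/47) + 14 = 14 + E² - E/47)
y(b(-8)) - 4358 = (14 + (8*(-8)/(-1 - 2*(-8) + 8*(-8)²))² - 8*(-8)/(47*(-1 - 2*(-8) + 8*(-8)²))) - 4358 = (14 + (8*(-8)/(-1 + 16 + 8*64))² - 8*(-8)/(47*(-1 + 16 + 8*64))) - 4358 = (14 + (8*(-8)/(-1 + 16 + 512))² - 8*(-8)/(47*(-1 + 16 + 512))) - 4358 = (14 + (8*(-8)/527)² - 8*(-8)/(47*527)) - 4358 = (14 + (8*(-8)*(1/527))² - 8*(-8)/(47*527)) - 4358 = (14 + (-64/527)² - 1/47*(-64/527)) - 4358 = (14 + 4096/277729 + 64/24769) - 4358 = 182971922/13053263 - 4358 = -56703148232/13053263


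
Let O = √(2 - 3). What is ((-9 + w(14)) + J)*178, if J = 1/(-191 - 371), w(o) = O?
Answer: -450251/281 + 178*I ≈ -1602.3 + 178.0*I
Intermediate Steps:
O = I (O = √(-1) = I ≈ 1.0*I)
w(o) = I
J = -1/562 (J = 1/(-562) = -1/562 ≈ -0.0017794)
((-9 + w(14)) + J)*178 = ((-9 + I) - 1/562)*178 = (-5059/562 + I)*178 = -450251/281 + 178*I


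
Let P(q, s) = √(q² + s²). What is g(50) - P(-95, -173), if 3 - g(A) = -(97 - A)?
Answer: 50 - √38954 ≈ -147.37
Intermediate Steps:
g(A) = 100 - A (g(A) = 3 - (-1)*(97 - A) = 3 - (-97 + A) = 3 + (97 - A) = 100 - A)
g(50) - P(-95, -173) = (100 - 1*50) - √((-95)² + (-173)²) = (100 - 50) - √(9025 + 29929) = 50 - √38954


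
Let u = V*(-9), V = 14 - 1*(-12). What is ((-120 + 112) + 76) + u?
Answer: -166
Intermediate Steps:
V = 26 (V = 14 + 12 = 26)
u = -234 (u = 26*(-9) = -234)
((-120 + 112) + 76) + u = ((-120 + 112) + 76) - 234 = (-8 + 76) - 234 = 68 - 234 = -166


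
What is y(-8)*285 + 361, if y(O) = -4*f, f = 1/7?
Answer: 1387/7 ≈ 198.14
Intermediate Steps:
f = 1/7 ≈ 0.14286
y(O) = -4/7 (y(O) = -4*1/7 = -4/7)
y(-8)*285 + 361 = -4/7*285 + 361 = -1140/7 + 361 = 1387/7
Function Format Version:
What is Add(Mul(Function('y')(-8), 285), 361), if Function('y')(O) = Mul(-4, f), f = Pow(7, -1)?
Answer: Rational(1387, 7) ≈ 198.14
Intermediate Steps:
f = Rational(1, 7) ≈ 0.14286
Function('y')(O) = Rational(-4, 7) (Function('y')(O) = Mul(-4, Rational(1, 7)) = Rational(-4, 7))
Add(Mul(Function('y')(-8), 285), 361) = Add(Mul(Rational(-4, 7), 285), 361) = Add(Rational(-1140, 7), 361) = Rational(1387, 7)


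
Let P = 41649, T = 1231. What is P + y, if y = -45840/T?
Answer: 51224079/1231 ≈ 41612.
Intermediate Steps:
y = -45840/1231 ≈ -37.238
P + y = 41649 - 45840/1231 = 51224079/1231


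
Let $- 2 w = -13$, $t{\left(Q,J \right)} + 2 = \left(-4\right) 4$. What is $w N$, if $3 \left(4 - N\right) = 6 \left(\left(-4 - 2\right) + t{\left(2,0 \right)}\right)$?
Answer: $338$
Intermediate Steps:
$t{\left(Q,J \right)} = -18$ ($t{\left(Q,J \right)} = -2 - 16 = -18$)
$N = 52$ ($N = 4 - \frac{6 \left(\left(-4 - 2\right) - 18\right)}{3} = 4 - \frac{6 \left(-6 - 18\right)}{3} = 4 - \frac{6 \left(-24\right)}{3} = 4 - -48 = 4 + 48 = 52$)
$w = \frac{13}{2}$ ($w = \left(- \frac{1}{2}\right) \left(-13\right) = \frac{13}{2} \approx 6.5$)
$w N = \frac{13}{2} \cdot 52 = 338$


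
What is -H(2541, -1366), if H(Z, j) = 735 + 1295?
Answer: -2030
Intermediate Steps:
H(Z, j) = 2030
-H(2541, -1366) = -1*2030 = -2030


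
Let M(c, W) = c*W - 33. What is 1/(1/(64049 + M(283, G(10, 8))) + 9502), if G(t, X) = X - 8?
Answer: 64016/608280033 ≈ 0.00010524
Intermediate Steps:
G(t, X) = -8 + X
M(c, W) = -33 + W*c (M(c, W) = W*c - 33 = -33 + W*c)
1/(1/(64049 + M(283, G(10, 8))) + 9502) = 1/(1/(64049 + (-33 + (-8 + 8)*283)) + 9502) = 1/(1/(64049 + (-33 + 0*283)) + 9502) = 1/(1/(64049 + (-33 + 0)) + 9502) = 1/(1/(64049 - 33) + 9502) = 1/(1/64016 + 9502) = 1/(608280033/64016) = 64016/608280033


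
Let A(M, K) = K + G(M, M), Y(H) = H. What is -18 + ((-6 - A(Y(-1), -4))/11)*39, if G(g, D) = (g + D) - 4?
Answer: -42/11 ≈ -3.8182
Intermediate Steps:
G(g, D) = -4 + D + g (G(g, D) = (D + g) - 4 = -4 + D + g)
A(M, K) = -4 + K + 2*M (A(M, K) = K + (-4 + M + M) = K + (-4 + 2*M) = -4 + K + 2*M)
-18 + ((-6 - A(Y(-1), -4))/11)*39 = -18 + ((-6 - (-4 - 4 + 2*(-1)))/11)*39 = -18 + ((-6 - (-4 - 4 - 2))*(1/11))*39 = -18 + ((-6 - 1*(-10))*(1/11))*39 = -18 + ((-6 + 10)*(1/11))*39 = -18 + (4*(1/11))*39 = -18 + (4/11)*39 = -18 + 156/11 = -42/11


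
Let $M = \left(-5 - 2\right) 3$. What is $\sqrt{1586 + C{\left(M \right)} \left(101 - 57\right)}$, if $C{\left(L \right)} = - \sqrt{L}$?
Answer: $\sqrt{1586 - 44 i \sqrt{21}} \approx 39.905 - 2.5264 i$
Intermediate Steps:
$M = -21$ ($M = \left(-7\right) 3 = -21$)
$\sqrt{1586 + C{\left(M \right)} \left(101 - 57\right)} = \sqrt{1586 + - \sqrt{-21} \left(101 - 57\right)} = \sqrt{1586 + - i \sqrt{21} \cdot 44} = \sqrt{1586 - 44 i \sqrt{21}}$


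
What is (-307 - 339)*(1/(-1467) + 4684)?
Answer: -4438941842/1467 ≈ -3.0259e+6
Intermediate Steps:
(-307 - 339)*(1/(-1467) + 4684) = -646*(-1/1467 + 4684) = -646*6871427/1467 = -4438941842/1467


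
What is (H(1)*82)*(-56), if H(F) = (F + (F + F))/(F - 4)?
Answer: 4592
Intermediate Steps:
H(F) = 3*F/(-4 + F) (H(F) = (F + 2*F)/(-4 + F) = (3*F)/(-4 + F) = 3*F/(-4 + F))
(H(1)*82)*(-56) = ((3*1/(-4 + 1))*82)*(-56) = ((3*1/(-3))*82)*(-56) = ((3*1*(-⅓))*82)*(-56) = -1*82*(-56) = -82*(-56) = 4592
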